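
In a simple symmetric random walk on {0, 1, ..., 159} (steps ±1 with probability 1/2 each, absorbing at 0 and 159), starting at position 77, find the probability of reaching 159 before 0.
P(hit 159 before 0) = 77/159

Let u_k = P(hit 159 before 0 | start at k). Then u_0 = 0, u_159 = 1, and u_k = u_{k-1}/2 + u_{k+1}/2 for 1 ≤ k ≤ 158. This harmonic recurrence is solved by u_k = k/159, giving u_77 = 77/159.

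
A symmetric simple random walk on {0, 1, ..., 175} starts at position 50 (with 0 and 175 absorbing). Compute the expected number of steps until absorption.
E[τ | X_0 = 50] = 6250

Let v_k = E[τ | X_0 = k]. Boundary: v_0 = v_175 = 0. Recurrence: v_k = 1 + (v_{k-1} + v_{k+1})/2 for 1 ≤ k ≤ 174. The particular solution to v_k − (v_{k-1} + v_{k+1})/2 = 1 is v_k = −k^2. Adding homogeneous solution A + B k and matching boundaries gives v_k = k (175 − k). Substituting k = 50: v_50 = 50 · 125 = 6250.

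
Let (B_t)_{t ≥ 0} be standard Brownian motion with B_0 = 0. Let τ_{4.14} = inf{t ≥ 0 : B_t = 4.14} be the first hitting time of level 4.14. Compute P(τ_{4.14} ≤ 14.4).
P(τ_{4.14} ≤ 14.4) = 2(1 − Φ(4.14/√14.4)) = 2(1 − Φ(1.0910)) ≈ 0.2753

By the reflection principle for standard BM, P(τ_b ≤ t) = 2 · P(B_t ≥ b). Since B_t ~ N(0, t), P(B_t ≥ 4.14) = 1 − Φ(4.14/√t) = 1 − Φ(4.14/√14.4) = 1 − Φ(1.0910) ≈ 0.13764. Doubling: P(τ_{4.14} ≤ 14.4) ≈ 2 · 0.13764 = 0.27528 ≈ 0.2753.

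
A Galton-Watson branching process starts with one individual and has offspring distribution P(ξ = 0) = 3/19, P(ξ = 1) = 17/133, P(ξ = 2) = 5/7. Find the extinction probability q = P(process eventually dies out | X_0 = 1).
q = 21/95

The pgf is f(s) = 3/19 + 17/133·s + 5/7·s². The extinction probability q is the smallest fixed point of f in [0, 1]. Setting s = f(s):
  5/7·s² + (17/133 − 1)·s + 3/19 = 0
  5/7·s² − (3/19 + 5/7)·s + 3/19 = 0
which factors as (s − 1)·(5/7·s − 3/19) = 0, giving roots s = 1 and s = (3/19)/(5/7) = 21/95.
Mean offspring μ = 17/133 + 2·5/7 = 207/133 > 1 (supercritical), so q < 1. The extinction probability is the smaller root: q = (3/19)/(5/7) = 21/95.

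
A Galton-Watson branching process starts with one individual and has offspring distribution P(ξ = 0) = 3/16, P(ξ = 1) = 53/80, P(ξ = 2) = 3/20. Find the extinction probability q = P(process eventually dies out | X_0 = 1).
q = 1

Mean offspring μ = 0·3/16 + 1·53/80 + 2·3/20 = 77/80 ≤ 1. For μ ≤ 1 with offspring not concentrated at 1, the Galton-Watson process goes extinct almost surely, so q = 1.
(Algebraic check: The pgf is f(s) = 3/16 + 53/80·s + 3/20·s². The extinction probability q is the smallest fixed point of f in [0, 1]. Setting s = f(s):
  3/20·s² + (53/80 − 1)·s + 3/16 = 0
  3/20·s² − (3/16 + 3/20)·s + 3/16 = 0
which factors as (s − 1)·(3/20·s − 3/16) = 0, giving roots s = 1 and s = (3/16)/(3/20) = 5/4. Since 5/4 ≥ 1, the smallest root in [0, 1] is s = 1.)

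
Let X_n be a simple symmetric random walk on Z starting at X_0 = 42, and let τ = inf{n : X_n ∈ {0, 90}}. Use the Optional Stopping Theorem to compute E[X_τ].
E[X_τ] = 42

X_n is a martingale and τ is a bounded-mean stopping time (indeed τ is finite a.s. with bounded expectation since the walk is in a bounded region). By the OST, E[X_τ] = E[X_0] = 42. Equivalently: E[X_τ] = 90 · P(hit 90 first) + 0 · P(hit 0 first) = 90 · (42/90) = 42.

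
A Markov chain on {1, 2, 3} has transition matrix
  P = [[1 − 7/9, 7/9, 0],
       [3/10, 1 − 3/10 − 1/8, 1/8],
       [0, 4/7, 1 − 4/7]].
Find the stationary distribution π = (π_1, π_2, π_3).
π = (144/599, 1120/1797, 245/1797)

This is a birth-death chain on three states, which satisfies detailed balance: π_1 · P_{12} = π_2 · P_{21} and π_2 · P_{23} = π_3 · P_{32}.
From π_1 · 7/9 = π_2 · 3/10: π_2/π_1 = (7/9)/(3/10) = 70/27.
From π_2 · 1/8 = π_3 · 4/7: π_3/π_2 = (1/8)/(4/7) = 7/32.
Take π_1 proportional to 1; then unnormalized π = (1, 70/27, 245/432). Normalize by dividing by the sum 599/144:
  π = (144/599, 1120/1797, 245/1797).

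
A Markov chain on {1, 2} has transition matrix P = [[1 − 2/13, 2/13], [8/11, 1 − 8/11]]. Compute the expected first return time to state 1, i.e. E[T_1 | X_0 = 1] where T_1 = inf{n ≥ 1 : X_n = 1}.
E[T_1 | X_0 = 1] = 1/π_1 = 63/52

For an irreducible recurrent Markov chain with stationary distribution π, E[T_i | X_0 = i] = 1/π_i (Kac's formula). Here π_1 = (8/11)/(2/13 + 8/11) = (8/11)/(126/143) = 52/63, so E[T_1 | X_0 = 1] = 1/π_1 = (2/13 + 8/11)/(8/11) = (126/143)/(8/11) = 63/52.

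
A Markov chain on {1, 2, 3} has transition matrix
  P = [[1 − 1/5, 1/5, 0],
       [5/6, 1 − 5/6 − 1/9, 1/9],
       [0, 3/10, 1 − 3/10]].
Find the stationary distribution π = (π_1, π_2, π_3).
π = (225/299, 54/299, 20/299)

This is a birth-death chain on three states, which satisfies detailed balance: π_1 · P_{12} = π_2 · P_{21} and π_2 · P_{23} = π_3 · P_{32}.
From π_1 · 1/5 = π_2 · 5/6: π_2/π_1 = (1/5)/(5/6) = 6/25.
From π_2 · 1/9 = π_3 · 3/10: π_3/π_2 = (1/9)/(3/10) = 10/27.
Take π_1 proportional to 1; then unnormalized π = (1, 6/25, 4/45). Normalize by dividing by the sum 299/225:
  π = (225/299, 54/299, 20/299).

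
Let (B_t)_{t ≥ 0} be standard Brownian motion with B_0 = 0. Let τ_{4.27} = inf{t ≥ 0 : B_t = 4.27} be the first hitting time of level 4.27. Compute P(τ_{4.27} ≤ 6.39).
P(τ_{4.27} ≤ 6.39) = 2(1 − Φ(4.27/√6.39)) = 2(1 − Φ(1.6892)) ≈ 0.0912

By the reflection principle for standard BM, P(τ_b ≤ t) = 2 · P(B_t ≥ b). Since B_t ~ N(0, t), P(B_t ≥ 4.27) = 1 − Φ(4.27/√t) = 1 − Φ(4.27/√6.39) = 1 − Φ(1.6892) ≈ 0.04559. Doubling: P(τ_{4.27} ≤ 6.39) ≈ 2 · 0.04559 = 0.09118 ≈ 0.0912.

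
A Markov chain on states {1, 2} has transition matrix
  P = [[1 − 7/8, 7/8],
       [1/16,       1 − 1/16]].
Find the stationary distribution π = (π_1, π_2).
π_1 = 1/15, π_2 = 14/15

Solve πP = π with π_1 + π_2 = 1. From πP = π: π_1 · (1 − 7/8) + π_2 · 1/16 = π_1 ⇒ π_2 · 1/16 = π_1 · 7/8 ⇒ π_2/π_1 = (7/8)/(1/16) = 14. Together with π_1 + π_2 = 1:
  π_1 = (1/16)/(7/8 + 1/16) = (1/16)/(15/16) = 1/15,
  π_2 = (7/8)/(7/8 + 1/16) = (7/8)/(15/16) = 14/15.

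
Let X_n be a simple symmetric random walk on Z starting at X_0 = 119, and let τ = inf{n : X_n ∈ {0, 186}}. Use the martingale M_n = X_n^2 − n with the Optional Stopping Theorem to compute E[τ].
E[τ] = 7973

M_n = X_n^2 − n is a martingale (since E[X_{n+1}^2 | F_n] = X_n^2 + 1). By OST (τ has finite mean in a bounded region), E[M_τ] = E[M_0] = X_0^2 − 0 = 119^2 = 14161. Also E[M_τ] = E[X_τ^2] − E[τ]. The walk exits at 0 or 186, with P(hit 186 first) = 119/186, so E[X_τ^2] = 186^2 · 119/186 + 0 = 22134. Thus E[τ] = E[X_τ^2] − E[M_τ] = 22134 − 14161 = 7973 = 119(186 − 119) = 7973.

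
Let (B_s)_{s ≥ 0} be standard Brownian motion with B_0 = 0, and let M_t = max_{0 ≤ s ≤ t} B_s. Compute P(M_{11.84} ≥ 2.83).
P(M_{11.84} ≥ 2.83) = 2·P(B_{11.84} ≥ 2.83) = 2(1 − Φ(2.83/√11.84)) ≈ 0.4108

By the reflection principle for Brownian motion, P(M_t ≥ a) = 2 · P(B_t ≥ a) for a ≥ 0. Since B_t ~ N(0, t), P(B_t ≥ 2.83) = 1 − Φ(2.83/√t) = 1 − Φ(2.83/√11.84) = 1 − Φ(0.8225). So
  P(M_{11.84} ≥ 2.83) = 2(1 − Φ(0.8225)) ≈ 0.4108.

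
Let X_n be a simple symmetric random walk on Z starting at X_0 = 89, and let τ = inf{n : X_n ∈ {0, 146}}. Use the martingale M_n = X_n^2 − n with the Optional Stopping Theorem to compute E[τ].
E[τ] = 5073

M_n = X_n^2 − n is a martingale (since E[X_{n+1}^2 | F_n] = X_n^2 + 1). By OST (τ has finite mean in a bounded region), E[M_τ] = E[M_0] = X_0^2 − 0 = 89^2 = 7921. Also E[M_τ] = E[X_τ^2] − E[τ]. The walk exits at 0 or 146, with P(hit 146 first) = 89/146, so E[X_τ^2] = 146^2 · 89/146 + 0 = 12994. Thus E[τ] = E[X_τ^2] − E[M_τ] = 12994 − 7921 = 5073 = 89(146 − 89) = 5073.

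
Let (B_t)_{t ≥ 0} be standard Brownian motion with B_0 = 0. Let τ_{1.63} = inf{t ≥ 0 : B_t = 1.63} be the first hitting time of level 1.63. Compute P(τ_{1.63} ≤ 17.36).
P(τ_{1.63} ≤ 17.36) = 2(1 − Φ(1.63/√17.36)) = 2(1 − Φ(0.3912)) ≈ 0.6956

By the reflection principle for standard BM, P(τ_b ≤ t) = 2 · P(B_t ≥ b). Since B_t ~ N(0, t), P(B_t ≥ 1.63) = 1 − Φ(1.63/√t) = 1 − Φ(1.63/√17.36) = 1 − Φ(0.3912) ≈ 0.34782. Doubling: P(τ_{1.63} ≤ 17.36) ≈ 2 · 0.34782 = 0.69564 ≈ 0.6956.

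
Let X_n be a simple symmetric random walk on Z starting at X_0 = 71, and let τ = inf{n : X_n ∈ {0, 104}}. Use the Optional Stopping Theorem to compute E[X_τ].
E[X_τ] = 71

X_n is a martingale and τ is a bounded-mean stopping time (indeed τ is finite a.s. with bounded expectation since the walk is in a bounded region). By the OST, E[X_τ] = E[X_0] = 71. Equivalently: E[X_τ] = 104 · P(hit 104 first) + 0 · P(hit 0 first) = 104 · (71/104) = 71.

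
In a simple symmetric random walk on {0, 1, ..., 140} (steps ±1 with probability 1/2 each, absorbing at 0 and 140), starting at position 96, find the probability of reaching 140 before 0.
P(hit 140 before 0) = 96/140 = 24/35

Let u_k = P(hit 140 before 0 | start at k). Then u_0 = 0, u_140 = 1, and u_k = u_{k-1}/2 + u_{k+1}/2 for 1 ≤ k ≤ 139. This harmonic recurrence is solved by u_k = k/140, giving u_96 = 96/140 = 24/35.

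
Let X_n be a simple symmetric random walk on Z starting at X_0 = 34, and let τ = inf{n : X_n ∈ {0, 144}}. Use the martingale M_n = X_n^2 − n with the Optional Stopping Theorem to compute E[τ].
E[τ] = 3740

M_n = X_n^2 − n is a martingale (since E[X_{n+1}^2 | F_n] = X_n^2 + 1). By OST (τ has finite mean in a bounded region), E[M_τ] = E[M_0] = X_0^2 − 0 = 34^2 = 1156. Also E[M_τ] = E[X_τ^2] − E[τ]. The walk exits at 0 or 144, with P(hit 144 first) = 34/144, so E[X_τ^2] = 144^2 · 34/144 + 0 = 4896. Thus E[τ] = E[X_τ^2] − E[M_τ] = 4896 − 1156 = 3740 = 34(144 − 34) = 3740.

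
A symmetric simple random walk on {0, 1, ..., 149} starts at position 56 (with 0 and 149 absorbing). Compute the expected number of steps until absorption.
E[τ | X_0 = 56] = 5208

Let v_k = E[τ | X_0 = k]. Boundary: v_0 = v_149 = 0. Recurrence: v_k = 1 + (v_{k-1} + v_{k+1})/2 for 1 ≤ k ≤ 148. The particular solution to v_k − (v_{k-1} + v_{k+1})/2 = 1 is v_k = −k^2. Adding homogeneous solution A + B k and matching boundaries gives v_k = k (149 − k). Substituting k = 56: v_56 = 56 · 93 = 5208.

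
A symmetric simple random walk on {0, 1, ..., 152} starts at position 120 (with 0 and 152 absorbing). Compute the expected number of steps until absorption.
E[τ | X_0 = 120] = 3840

Let v_k = E[τ | X_0 = k]. Boundary: v_0 = v_152 = 0. Recurrence: v_k = 1 + (v_{k-1} + v_{k+1})/2 for 1 ≤ k ≤ 151. The particular solution to v_k − (v_{k-1} + v_{k+1})/2 = 1 is v_k = −k^2. Adding homogeneous solution A + B k and matching boundaries gives v_k = k (152 − k). Substituting k = 120: v_120 = 120 · 32 = 3840.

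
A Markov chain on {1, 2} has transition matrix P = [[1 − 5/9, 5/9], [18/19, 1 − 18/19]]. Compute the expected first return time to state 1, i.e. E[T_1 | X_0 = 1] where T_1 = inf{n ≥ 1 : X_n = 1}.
E[T_1 | X_0 = 1] = 1/π_1 = 257/162

For an irreducible recurrent Markov chain with stationary distribution π, E[T_i | X_0 = i] = 1/π_i (Kac's formula). Here π_1 = (18/19)/(5/9 + 18/19) = (18/19)/(257/171) = 162/257, so E[T_1 | X_0 = 1] = 1/π_1 = (5/9 + 18/19)/(18/19) = (257/171)/(18/19) = 257/162.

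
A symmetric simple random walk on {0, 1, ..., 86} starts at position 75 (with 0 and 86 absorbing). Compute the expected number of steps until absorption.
E[τ | X_0 = 75] = 825

Let v_k = E[τ | X_0 = k]. Boundary: v_0 = v_86 = 0. Recurrence: v_k = 1 + (v_{k-1} + v_{k+1})/2 for 1 ≤ k ≤ 85. The particular solution to v_k − (v_{k-1} + v_{k+1})/2 = 1 is v_k = −k^2. Adding homogeneous solution A + B k and matching boundaries gives v_k = k (86 − k). Substituting k = 75: v_75 = 75 · 11 = 825.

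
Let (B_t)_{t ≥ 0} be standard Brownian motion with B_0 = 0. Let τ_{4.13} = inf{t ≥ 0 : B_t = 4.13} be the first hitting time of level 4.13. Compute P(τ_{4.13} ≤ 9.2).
P(τ_{4.13} ≤ 9.2) = 2(1 − Φ(4.13/√9.2)) = 2(1 − Φ(1.3616)) ≈ 0.1733

By the reflection principle for standard BM, P(τ_b ≤ t) = 2 · P(B_t ≥ b). Since B_t ~ N(0, t), P(B_t ≥ 4.13) = 1 − Φ(4.13/√t) = 1 − Φ(4.13/√9.2) = 1 − Φ(1.3616) ≈ 0.08666. Doubling: P(τ_{4.13} ≤ 9.2) ≈ 2 · 0.08666 = 0.17332 ≈ 0.1733.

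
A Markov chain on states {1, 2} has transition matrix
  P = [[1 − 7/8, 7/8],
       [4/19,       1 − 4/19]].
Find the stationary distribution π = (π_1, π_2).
π_1 = 32/165, π_2 = 133/165

Solve πP = π with π_1 + π_2 = 1. From πP = π: π_1 · (1 − 7/8) + π_2 · 4/19 = π_1 ⇒ π_2 · 4/19 = π_1 · 7/8 ⇒ π_2/π_1 = (7/8)/(4/19) = 133/32. Together with π_1 + π_2 = 1:
  π_1 = (4/19)/(7/8 + 4/19) = (4/19)/(165/152) = 32/165,
  π_2 = (7/8)/(7/8 + 4/19) = (7/8)/(165/152) = 133/165.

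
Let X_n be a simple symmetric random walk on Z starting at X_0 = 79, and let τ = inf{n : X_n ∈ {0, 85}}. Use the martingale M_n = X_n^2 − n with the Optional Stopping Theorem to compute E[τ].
E[τ] = 474

M_n = X_n^2 − n is a martingale (since E[X_{n+1}^2 | F_n] = X_n^2 + 1). By OST (τ has finite mean in a bounded region), E[M_τ] = E[M_0] = X_0^2 − 0 = 79^2 = 6241. Also E[M_τ] = E[X_τ^2] − E[τ]. The walk exits at 0 or 85, with P(hit 85 first) = 79/85, so E[X_τ^2] = 85^2 · 79/85 + 0 = 6715. Thus E[τ] = E[X_τ^2] − E[M_τ] = 6715 − 6241 = 474 = 79(85 − 79) = 474.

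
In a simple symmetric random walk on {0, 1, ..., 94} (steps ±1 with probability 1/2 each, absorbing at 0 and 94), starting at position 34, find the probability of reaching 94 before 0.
P(hit 94 before 0) = 34/94 = 17/47

Let u_k = P(hit 94 before 0 | start at k). Then u_0 = 0, u_94 = 1, and u_k = u_{k-1}/2 + u_{k+1}/2 for 1 ≤ k ≤ 93. This harmonic recurrence is solved by u_k = k/94, giving u_34 = 34/94 = 17/47.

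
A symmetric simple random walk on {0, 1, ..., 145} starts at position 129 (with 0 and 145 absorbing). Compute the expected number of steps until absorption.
E[τ | X_0 = 129] = 2064

Let v_k = E[τ | X_0 = k]. Boundary: v_0 = v_145 = 0. Recurrence: v_k = 1 + (v_{k-1} + v_{k+1})/2 for 1 ≤ k ≤ 144. The particular solution to v_k − (v_{k-1} + v_{k+1})/2 = 1 is v_k = −k^2. Adding homogeneous solution A + B k and matching boundaries gives v_k = k (145 − k). Substituting k = 129: v_129 = 129 · 16 = 2064.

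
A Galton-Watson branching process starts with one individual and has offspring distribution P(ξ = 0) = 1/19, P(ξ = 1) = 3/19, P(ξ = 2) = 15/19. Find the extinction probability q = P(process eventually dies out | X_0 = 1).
q = 1/15

The pgf is f(s) = 1/19 + 3/19·s + 15/19·s². The extinction probability q is the smallest fixed point of f in [0, 1]. Setting s = f(s):
  15/19·s² + (3/19 − 1)·s + 1/19 = 0
  15/19·s² − (1/19 + 15/19)·s + 1/19 = 0
which factors as (s − 1)·(15/19·s − 1/19) = 0, giving roots s = 1 and s = (1/19)/(15/19) = 1/15.
Mean offspring μ = 3/19 + 2·15/19 = 33/19 > 1 (supercritical), so q < 1. The extinction probability is the smaller root: q = (1/19)/(15/19) = 1/15.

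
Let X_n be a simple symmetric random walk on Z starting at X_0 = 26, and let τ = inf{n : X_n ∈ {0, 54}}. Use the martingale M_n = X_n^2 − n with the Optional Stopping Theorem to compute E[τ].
E[τ] = 728

M_n = X_n^2 − n is a martingale (since E[X_{n+1}^2 | F_n] = X_n^2 + 1). By OST (τ has finite mean in a bounded region), E[M_τ] = E[M_0] = X_0^2 − 0 = 26^2 = 676. Also E[M_τ] = E[X_τ^2] − E[τ]. The walk exits at 0 or 54, with P(hit 54 first) = 26/54, so E[X_τ^2] = 54^2 · 26/54 + 0 = 1404. Thus E[τ] = E[X_τ^2] − E[M_τ] = 1404 − 676 = 728 = 26(54 − 26) = 728.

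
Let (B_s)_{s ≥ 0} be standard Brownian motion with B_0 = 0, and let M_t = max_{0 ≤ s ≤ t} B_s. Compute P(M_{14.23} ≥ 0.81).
P(M_{14.23} ≥ 0.81) = 2·P(B_{14.23} ≥ 0.81) = 2(1 − Φ(0.81/√14.23)) ≈ 0.8300

By the reflection principle for Brownian motion, P(M_t ≥ a) = 2 · P(B_t ≥ a) for a ≥ 0. Since B_t ~ N(0, t), P(B_t ≥ 0.81) = 1 − Φ(0.81/√t) = 1 − Φ(0.81/√14.23) = 1 − Φ(0.2147). So
  P(M_{14.23} ≥ 0.81) = 2(1 − Φ(0.2147)) ≈ 0.8300.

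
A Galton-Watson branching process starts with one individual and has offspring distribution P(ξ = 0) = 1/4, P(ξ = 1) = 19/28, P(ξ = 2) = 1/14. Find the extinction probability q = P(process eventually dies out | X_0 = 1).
q = 1

Mean offspring μ = 0·1/4 + 1·19/28 + 2·1/14 = 23/28 ≤ 1. For μ ≤ 1 with offspring not concentrated at 1, the Galton-Watson process goes extinct almost surely, so q = 1.
(Algebraic check: The pgf is f(s) = 1/4 + 19/28·s + 1/14·s². The extinction probability q is the smallest fixed point of f in [0, 1]. Setting s = f(s):
  1/14·s² + (19/28 − 1)·s + 1/4 = 0
  1/14·s² − (1/4 + 1/14)·s + 1/4 = 0
which factors as (s − 1)·(1/14·s − 1/4) = 0, giving roots s = 1 and s = (1/4)/(1/14) = 7/2. Since 7/2 ≥ 1, the smallest root in [0, 1] is s = 1.)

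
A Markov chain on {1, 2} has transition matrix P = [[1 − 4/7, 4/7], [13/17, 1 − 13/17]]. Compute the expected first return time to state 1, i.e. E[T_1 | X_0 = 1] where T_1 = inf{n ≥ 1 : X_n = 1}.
E[T_1 | X_0 = 1] = 1/π_1 = 159/91

For an irreducible recurrent Markov chain with stationary distribution π, E[T_i | X_0 = i] = 1/π_i (Kac's formula). Here π_1 = (13/17)/(4/7 + 13/17) = (13/17)/(159/119) = 91/159, so E[T_1 | X_0 = 1] = 1/π_1 = (4/7 + 13/17)/(13/17) = (159/119)/(13/17) = 159/91.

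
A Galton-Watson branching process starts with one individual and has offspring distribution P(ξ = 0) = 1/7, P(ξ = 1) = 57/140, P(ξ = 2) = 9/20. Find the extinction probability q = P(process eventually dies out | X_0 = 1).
q = 20/63

The pgf is f(s) = 1/7 + 57/140·s + 9/20·s². The extinction probability q is the smallest fixed point of f in [0, 1]. Setting s = f(s):
  9/20·s² + (57/140 − 1)·s + 1/7 = 0
  9/20·s² − (1/7 + 9/20)·s + 1/7 = 0
which factors as (s − 1)·(9/20·s − 1/7) = 0, giving roots s = 1 and s = (1/7)/(9/20) = 20/63.
Mean offspring μ = 57/140 + 2·9/20 = 183/140 > 1 (supercritical), so q < 1. The extinction probability is the smaller root: q = (1/7)/(9/20) = 20/63.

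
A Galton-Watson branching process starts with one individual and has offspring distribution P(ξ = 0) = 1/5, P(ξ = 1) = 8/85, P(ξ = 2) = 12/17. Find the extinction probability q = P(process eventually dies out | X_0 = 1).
q = 17/60

The pgf is f(s) = 1/5 + 8/85·s + 12/17·s². The extinction probability q is the smallest fixed point of f in [0, 1]. Setting s = f(s):
  12/17·s² + (8/85 − 1)·s + 1/5 = 0
  12/17·s² − (1/5 + 12/17)·s + 1/5 = 0
which factors as (s − 1)·(12/17·s − 1/5) = 0, giving roots s = 1 and s = (1/5)/(12/17) = 17/60.
Mean offspring μ = 8/85 + 2·12/17 = 128/85 > 1 (supercritical), so q < 1. The extinction probability is the smaller root: q = (1/5)/(12/17) = 17/60.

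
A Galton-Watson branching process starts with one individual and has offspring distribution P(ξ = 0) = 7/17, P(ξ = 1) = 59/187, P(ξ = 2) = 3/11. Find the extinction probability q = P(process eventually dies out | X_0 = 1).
q = 1

Mean offspring μ = 0·7/17 + 1·59/187 + 2·3/11 = 161/187 ≤ 1. For μ ≤ 1 with offspring not concentrated at 1, the Galton-Watson process goes extinct almost surely, so q = 1.
(Algebraic check: The pgf is f(s) = 7/17 + 59/187·s + 3/11·s². The extinction probability q is the smallest fixed point of f in [0, 1]. Setting s = f(s):
  3/11·s² + (59/187 − 1)·s + 7/17 = 0
  3/11·s² − (7/17 + 3/11)·s + 7/17 = 0
which factors as (s − 1)·(3/11·s − 7/17) = 0, giving roots s = 1 and s = (7/17)/(3/11) = 77/51. Since 77/51 ≥ 1, the smallest root in [0, 1] is s = 1.)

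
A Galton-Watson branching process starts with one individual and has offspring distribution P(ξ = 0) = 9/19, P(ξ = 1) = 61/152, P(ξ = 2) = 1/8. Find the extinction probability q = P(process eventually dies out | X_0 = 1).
q = 1

Mean offspring μ = 0·9/19 + 1·61/152 + 2·1/8 = 99/152 ≤ 1. For μ ≤ 1 with offspring not concentrated at 1, the Galton-Watson process goes extinct almost surely, so q = 1.
(Algebraic check: The pgf is f(s) = 9/19 + 61/152·s + 1/8·s². The extinction probability q is the smallest fixed point of f in [0, 1]. Setting s = f(s):
  1/8·s² + (61/152 − 1)·s + 9/19 = 0
  1/8·s² − (9/19 + 1/8)·s + 9/19 = 0
which factors as (s − 1)·(1/8·s − 9/19) = 0, giving roots s = 1 and s = (9/19)/(1/8) = 72/19. Since 72/19 ≥ 1, the smallest root in [0, 1] is s = 1.)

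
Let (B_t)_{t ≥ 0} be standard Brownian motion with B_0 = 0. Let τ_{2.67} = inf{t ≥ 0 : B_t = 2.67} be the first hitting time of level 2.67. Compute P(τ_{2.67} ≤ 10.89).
P(τ_{2.67} ≤ 10.89) = 2(1 − Φ(2.67/√10.89)) = 2(1 − Φ(0.8091)) ≈ 0.4185

By the reflection principle for standard BM, P(τ_b ≤ t) = 2 · P(B_t ≥ b). Since B_t ~ N(0, t), P(B_t ≥ 2.67) = 1 − Φ(2.67/√t) = 1 − Φ(2.67/√10.89) = 1 − Φ(0.8091) ≈ 0.20923. Doubling: P(τ_{2.67} ≤ 10.89) ≈ 2 · 0.20923 = 0.41846 ≈ 0.4185.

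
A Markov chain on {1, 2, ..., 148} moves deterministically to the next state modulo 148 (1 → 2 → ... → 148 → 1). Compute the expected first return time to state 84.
E[T_84 | X_0 = 84] = 148

The chain cycles deterministically, so starting at state 84 it returns in exactly 148 steps. Equivalently, the stationary distribution is uniform π_j = 1/148 for every state j, so by Kac's formula E[T_84] = 1/π_84 = 148.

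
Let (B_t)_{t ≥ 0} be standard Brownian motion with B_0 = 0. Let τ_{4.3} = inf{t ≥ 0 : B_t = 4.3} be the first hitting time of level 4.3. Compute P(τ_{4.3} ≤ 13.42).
P(τ_{4.3} ≤ 13.42) = 2(1 − Φ(4.3/√13.42)) = 2(1 − Φ(1.1738)) ≈ 0.2405

By the reflection principle for standard BM, P(τ_b ≤ t) = 2 · P(B_t ≥ b). Since B_t ~ N(0, t), P(B_t ≥ 4.3) = 1 − Φ(4.3/√t) = 1 − Φ(4.3/√13.42) = 1 − Φ(1.1738) ≈ 0.12024. Doubling: P(τ_{4.3} ≤ 13.42) ≈ 2 · 0.12024 = 0.24048 ≈ 0.2405.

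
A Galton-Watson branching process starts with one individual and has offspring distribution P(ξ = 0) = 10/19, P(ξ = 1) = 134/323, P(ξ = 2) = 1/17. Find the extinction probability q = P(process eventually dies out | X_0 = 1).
q = 1

Mean offspring μ = 0·10/19 + 1·134/323 + 2·1/17 = 172/323 ≤ 1. For μ ≤ 1 with offspring not concentrated at 1, the Galton-Watson process goes extinct almost surely, so q = 1.
(Algebraic check: The pgf is f(s) = 10/19 + 134/323·s + 1/17·s². The extinction probability q is the smallest fixed point of f in [0, 1]. Setting s = f(s):
  1/17·s² + (134/323 − 1)·s + 10/19 = 0
  1/17·s² − (10/19 + 1/17)·s + 10/19 = 0
which factors as (s − 1)·(1/17·s − 10/19) = 0, giving roots s = 1 and s = (10/19)/(1/17) = 170/19. Since 170/19 ≥ 1, the smallest root in [0, 1] is s = 1.)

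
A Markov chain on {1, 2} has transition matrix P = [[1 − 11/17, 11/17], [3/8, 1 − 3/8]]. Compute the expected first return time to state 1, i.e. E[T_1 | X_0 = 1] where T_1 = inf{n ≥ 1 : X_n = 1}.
E[T_1 | X_0 = 1] = 1/π_1 = 139/51

For an irreducible recurrent Markov chain with stationary distribution π, E[T_i | X_0 = i] = 1/π_i (Kac's formula). Here π_1 = (3/8)/(11/17 + 3/8) = (3/8)/(139/136) = 51/139, so E[T_1 | X_0 = 1] = 1/π_1 = (11/17 + 3/8)/(3/8) = (139/136)/(3/8) = 139/51.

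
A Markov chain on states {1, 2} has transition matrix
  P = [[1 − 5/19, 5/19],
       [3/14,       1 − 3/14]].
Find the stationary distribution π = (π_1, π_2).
π_1 = 57/127, π_2 = 70/127

Solve πP = π with π_1 + π_2 = 1. From πP = π: π_1 · (1 − 5/19) + π_2 · 3/14 = π_1 ⇒ π_2 · 3/14 = π_1 · 5/19 ⇒ π_2/π_1 = (5/19)/(3/14) = 70/57. Together with π_1 + π_2 = 1:
  π_1 = (3/14)/(5/19 + 3/14) = (3/14)/(127/266) = 57/127,
  π_2 = (5/19)/(5/19 + 3/14) = (5/19)/(127/266) = 70/127.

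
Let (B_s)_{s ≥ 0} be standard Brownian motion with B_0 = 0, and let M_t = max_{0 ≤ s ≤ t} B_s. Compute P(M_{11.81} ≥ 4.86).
P(M_{11.81} ≥ 4.86) = 2·P(B_{11.81} ≥ 4.86) = 2(1 − Φ(4.86/√11.81)) ≈ 0.1573

By the reflection principle for Brownian motion, P(M_t ≥ a) = 2 · P(B_t ≥ a) for a ≥ 0. Since B_t ~ N(0, t), P(B_t ≥ 4.86) = 1 − Φ(4.86/√t) = 1 − Φ(4.86/√11.81) = 1 − Φ(1.4142). So
  P(M_{11.81} ≥ 4.86) = 2(1 − Φ(1.4142)) ≈ 0.1573.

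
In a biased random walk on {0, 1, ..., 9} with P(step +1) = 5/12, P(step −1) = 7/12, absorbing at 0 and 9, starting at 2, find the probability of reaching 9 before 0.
P(hit 9 before 0) = (1 − (7/5)^2) / (1 − (7/5)^9) = 937500/19200241

Let u_k denote P(reach 9 before 0 | start at k). Boundary: u_0 = 0, u_9 = 1. Recurrence: u_k = 5/12·u_{k+1} + 7/12·u_{k-1} for 1 ≤ k ≤ 8. Try u_k = A + B·r^k with r = q/p = (7/12)/(5/12) = 7/5. Substitution satisfies the recurrence; boundary conditions give:
  u_k = (1 − r^k) / (1 − r^N) = (1 − (7/5)^2) / (1 − (7/5)^9) = 937500/19200241.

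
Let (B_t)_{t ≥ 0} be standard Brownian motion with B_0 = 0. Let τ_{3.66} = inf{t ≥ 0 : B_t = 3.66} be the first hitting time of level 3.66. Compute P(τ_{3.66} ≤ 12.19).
P(τ_{3.66} ≤ 12.19) = 2(1 − Φ(3.66/√12.19)) = 2(1 − Φ(1.0483)) ≈ 0.2945

By the reflection principle for standard BM, P(τ_b ≤ t) = 2 · P(B_t ≥ b). Since B_t ~ N(0, t), P(B_t ≥ 3.66) = 1 − Φ(3.66/√t) = 1 − Φ(3.66/√12.19) = 1 − Φ(1.0483) ≈ 0.14725. Doubling: P(τ_{3.66} ≤ 12.19) ≈ 2 · 0.14725 = 0.29450 ≈ 0.2945.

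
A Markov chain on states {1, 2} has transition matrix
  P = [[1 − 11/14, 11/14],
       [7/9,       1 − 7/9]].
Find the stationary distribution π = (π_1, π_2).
π_1 = 98/197, π_2 = 99/197

Solve πP = π with π_1 + π_2 = 1. From πP = π: π_1 · (1 − 11/14) + π_2 · 7/9 = π_1 ⇒ π_2 · 7/9 = π_1 · 11/14 ⇒ π_2/π_1 = (11/14)/(7/9) = 99/98. Together with π_1 + π_2 = 1:
  π_1 = (7/9)/(11/14 + 7/9) = (7/9)/(197/126) = 98/197,
  π_2 = (11/14)/(11/14 + 7/9) = (11/14)/(197/126) = 99/197.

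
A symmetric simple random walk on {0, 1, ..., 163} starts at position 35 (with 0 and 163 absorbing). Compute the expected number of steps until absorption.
E[τ | X_0 = 35] = 4480

Let v_k = E[τ | X_0 = k]. Boundary: v_0 = v_163 = 0. Recurrence: v_k = 1 + (v_{k-1} + v_{k+1})/2 for 1 ≤ k ≤ 162. The particular solution to v_k − (v_{k-1} + v_{k+1})/2 = 1 is v_k = −k^2. Adding homogeneous solution A + B k and matching boundaries gives v_k = k (163 − k). Substituting k = 35: v_35 = 35 · 128 = 4480.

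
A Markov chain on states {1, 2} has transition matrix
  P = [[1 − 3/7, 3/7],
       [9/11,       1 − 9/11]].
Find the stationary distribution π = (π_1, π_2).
π_1 = 21/32, π_2 = 11/32

Solve πP = π with π_1 + π_2 = 1. From πP = π: π_1 · (1 − 3/7) + π_2 · 9/11 = π_1 ⇒ π_2 · 9/11 = π_1 · 3/7 ⇒ π_2/π_1 = (3/7)/(9/11) = 11/21. Together with π_1 + π_2 = 1:
  π_1 = (9/11)/(3/7 + 9/11) = (9/11)/(96/77) = 21/32,
  π_2 = (3/7)/(3/7 + 9/11) = (3/7)/(96/77) = 11/32.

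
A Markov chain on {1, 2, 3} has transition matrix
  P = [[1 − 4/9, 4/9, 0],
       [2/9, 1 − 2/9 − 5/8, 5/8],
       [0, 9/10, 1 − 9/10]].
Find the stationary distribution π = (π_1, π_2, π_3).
π = (18/79, 36/79, 25/79)

This is a birth-death chain on three states, which satisfies detailed balance: π_1 · P_{12} = π_2 · P_{21} and π_2 · P_{23} = π_3 · P_{32}.
From π_1 · 4/9 = π_2 · 2/9: π_2/π_1 = (4/9)/(2/9) = 2.
From π_2 · 5/8 = π_3 · 9/10: π_3/π_2 = (5/8)/(9/10) = 25/36.
Take π_1 proportional to 1; then unnormalized π = (1, 2, 25/18). Normalize by dividing by the sum 79/18:
  π = (18/79, 36/79, 25/79).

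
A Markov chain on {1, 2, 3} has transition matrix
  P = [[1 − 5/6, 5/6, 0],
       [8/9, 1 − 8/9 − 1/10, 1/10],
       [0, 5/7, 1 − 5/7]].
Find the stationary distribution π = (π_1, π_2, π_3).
π = (160/331, 150/331, 21/331)

This is a birth-death chain on three states, which satisfies detailed balance: π_1 · P_{12} = π_2 · P_{21} and π_2 · P_{23} = π_3 · P_{32}.
From π_1 · 5/6 = π_2 · 8/9: π_2/π_1 = (5/6)/(8/9) = 15/16.
From π_2 · 1/10 = π_3 · 5/7: π_3/π_2 = (1/10)/(5/7) = 7/50.
Take π_1 proportional to 1; then unnormalized π = (1, 15/16, 21/160). Normalize by dividing by the sum 331/160:
  π = (160/331, 150/331, 21/331).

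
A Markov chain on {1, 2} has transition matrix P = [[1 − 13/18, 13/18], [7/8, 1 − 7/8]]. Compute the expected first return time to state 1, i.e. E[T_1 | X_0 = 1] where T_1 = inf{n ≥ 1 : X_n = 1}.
E[T_1 | X_0 = 1] = 1/π_1 = 115/63

For an irreducible recurrent Markov chain with stationary distribution π, E[T_i | X_0 = i] = 1/π_i (Kac's formula). Here π_1 = (7/8)/(13/18 + 7/8) = (7/8)/(115/72) = 63/115, so E[T_1 | X_0 = 1] = 1/π_1 = (13/18 + 7/8)/(7/8) = (115/72)/(7/8) = 115/63.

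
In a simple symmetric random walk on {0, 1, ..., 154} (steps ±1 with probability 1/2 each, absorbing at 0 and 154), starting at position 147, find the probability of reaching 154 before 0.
P(hit 154 before 0) = 147/154 = 21/22

Let u_k = P(hit 154 before 0 | start at k). Then u_0 = 0, u_154 = 1, and u_k = u_{k-1}/2 + u_{k+1}/2 for 1 ≤ k ≤ 153. This harmonic recurrence is solved by u_k = k/154, giving u_147 = 147/154 = 21/22.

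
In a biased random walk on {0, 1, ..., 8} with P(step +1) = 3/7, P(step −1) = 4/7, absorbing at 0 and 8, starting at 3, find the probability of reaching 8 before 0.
P(hit 8 before 0) = (1 − (4/3)^3) / (1 − (4/3)^8) = 8991/58975

Let u_k denote P(reach 8 before 0 | start at k). Boundary: u_0 = 0, u_8 = 1. Recurrence: u_k = 3/7·u_{k+1} + 4/7·u_{k-1} for 1 ≤ k ≤ 7. Try u_k = A + B·r^k with r = q/p = (4/7)/(3/7) = 4/3. Substitution satisfies the recurrence; boundary conditions give:
  u_k = (1 − r^k) / (1 − r^N) = (1 − (4/3)^3) / (1 − (4/3)^8) = 8991/58975.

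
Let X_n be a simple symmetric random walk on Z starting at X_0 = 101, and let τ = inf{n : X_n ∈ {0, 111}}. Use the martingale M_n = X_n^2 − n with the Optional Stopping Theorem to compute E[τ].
E[τ] = 1010

M_n = X_n^2 − n is a martingale (since E[X_{n+1}^2 | F_n] = X_n^2 + 1). By OST (τ has finite mean in a bounded region), E[M_τ] = E[M_0] = X_0^2 − 0 = 101^2 = 10201. Also E[M_τ] = E[X_τ^2] − E[τ]. The walk exits at 0 or 111, with P(hit 111 first) = 101/111, so E[X_τ^2] = 111^2 · 101/111 + 0 = 11211. Thus E[τ] = E[X_τ^2] − E[M_τ] = 11211 − 10201 = 1010 = 101(111 − 101) = 1010.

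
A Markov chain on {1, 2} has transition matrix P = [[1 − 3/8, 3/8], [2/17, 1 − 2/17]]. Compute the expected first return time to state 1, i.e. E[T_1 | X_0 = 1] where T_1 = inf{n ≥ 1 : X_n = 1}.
E[T_1 | X_0 = 1] = 1/π_1 = 67/16

For an irreducible recurrent Markov chain with stationary distribution π, E[T_i | X_0 = i] = 1/π_i (Kac's formula). Here π_1 = (2/17)/(3/8 + 2/17) = (2/17)/(67/136) = 16/67, so E[T_1 | X_0 = 1] = 1/π_1 = (3/8 + 2/17)/(2/17) = (67/136)/(2/17) = 67/16.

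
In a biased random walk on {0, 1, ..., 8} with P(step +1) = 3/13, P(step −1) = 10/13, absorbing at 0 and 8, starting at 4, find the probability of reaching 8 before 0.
P(hit 8 before 0) = (1 − (10/3)^4) / (1 − (10/3)^8) = 81/10081

Let u_k denote P(reach 8 before 0 | start at k). Boundary: u_0 = 0, u_8 = 1. Recurrence: u_k = 3/13·u_{k+1} + 10/13·u_{k-1} for 1 ≤ k ≤ 7. Try u_k = A + B·r^k with r = q/p = (10/13)/(3/13) = 10/3. Substitution satisfies the recurrence; boundary conditions give:
  u_k = (1 − r^k) / (1 − r^N) = (1 − (10/3)^4) / (1 − (10/3)^8) = 81/10081.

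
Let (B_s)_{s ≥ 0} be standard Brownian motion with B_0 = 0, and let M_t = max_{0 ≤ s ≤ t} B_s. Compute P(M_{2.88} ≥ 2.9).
P(M_{2.88} ≥ 2.9) = 2·P(B_{2.88} ≥ 2.9) = 2(1 − Φ(2.9/√2.88)) ≈ 0.0875

By the reflection principle for Brownian motion, P(M_t ≥ a) = 2 · P(B_t ≥ a) for a ≥ 0. Since B_t ~ N(0, t), P(B_t ≥ 2.9) = 1 − Φ(2.9/√t) = 1 − Φ(2.9/√2.88) = 1 − Φ(1.7088). So
  P(M_{2.88} ≥ 2.9) = 2(1 − Φ(1.7088)) ≈ 0.0875.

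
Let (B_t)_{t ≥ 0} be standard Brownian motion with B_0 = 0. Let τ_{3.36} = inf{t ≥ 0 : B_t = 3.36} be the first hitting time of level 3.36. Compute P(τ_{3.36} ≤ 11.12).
P(τ_{3.36} ≤ 11.12) = 2(1 − Φ(3.36/√11.12)) = 2(1 − Φ(1.0076)) ≈ 0.3136

By the reflection principle for standard BM, P(τ_b ≤ t) = 2 · P(B_t ≥ b). Since B_t ~ N(0, t), P(B_t ≥ 3.36) = 1 − Φ(3.36/√t) = 1 − Φ(3.36/√11.12) = 1 − Φ(1.0076) ≈ 0.15682. Doubling: P(τ_{3.36} ≤ 11.12) ≈ 2 · 0.15682 = 0.31364 ≈ 0.3136.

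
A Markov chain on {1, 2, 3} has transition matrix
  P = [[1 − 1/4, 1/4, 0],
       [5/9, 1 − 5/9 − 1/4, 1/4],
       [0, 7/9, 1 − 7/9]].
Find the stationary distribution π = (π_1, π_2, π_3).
π = (560/893, 252/893, 81/893)

This is a birth-death chain on three states, which satisfies detailed balance: π_1 · P_{12} = π_2 · P_{21} and π_2 · P_{23} = π_3 · P_{32}.
From π_1 · 1/4 = π_2 · 5/9: π_2/π_1 = (1/4)/(5/9) = 9/20.
From π_2 · 1/4 = π_3 · 7/9: π_3/π_2 = (1/4)/(7/9) = 9/28.
Take π_1 proportional to 1; then unnormalized π = (1, 9/20, 81/560). Normalize by dividing by the sum 893/560:
  π = (560/893, 252/893, 81/893).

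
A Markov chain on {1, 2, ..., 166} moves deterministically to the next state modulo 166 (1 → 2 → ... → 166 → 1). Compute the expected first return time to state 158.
E[T_158 | X_0 = 158] = 166

The chain cycles deterministically, so starting at state 158 it returns in exactly 166 steps. Equivalently, the stationary distribution is uniform π_j = 1/166 for every state j, so by Kac's formula E[T_158] = 1/π_158 = 166.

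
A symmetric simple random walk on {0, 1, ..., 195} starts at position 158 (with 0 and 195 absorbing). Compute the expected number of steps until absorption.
E[τ | X_0 = 158] = 5846

Let v_k = E[τ | X_0 = k]. Boundary: v_0 = v_195 = 0. Recurrence: v_k = 1 + (v_{k-1} + v_{k+1})/2 for 1 ≤ k ≤ 194. The particular solution to v_k − (v_{k-1} + v_{k+1})/2 = 1 is v_k = −k^2. Adding homogeneous solution A + B k and matching boundaries gives v_k = k (195 − k). Substituting k = 158: v_158 = 158 · 37 = 5846.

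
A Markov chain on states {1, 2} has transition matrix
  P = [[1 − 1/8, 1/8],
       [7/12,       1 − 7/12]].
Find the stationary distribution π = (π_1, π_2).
π_1 = 14/17, π_2 = 3/17

Solve πP = π with π_1 + π_2 = 1. From πP = π: π_1 · (1 − 1/8) + π_2 · 7/12 = π_1 ⇒ π_2 · 7/12 = π_1 · 1/8 ⇒ π_2/π_1 = (1/8)/(7/12) = 3/14. Together with π_1 + π_2 = 1:
  π_1 = (7/12)/(1/8 + 7/12) = (7/12)/(17/24) = 14/17,
  π_2 = (1/8)/(1/8 + 7/12) = (1/8)/(17/24) = 3/17.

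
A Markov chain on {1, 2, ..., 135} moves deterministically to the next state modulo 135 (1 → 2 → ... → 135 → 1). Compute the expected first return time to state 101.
E[T_101 | X_0 = 101] = 135

The chain cycles deterministically, so starting at state 101 it returns in exactly 135 steps. Equivalently, the stationary distribution is uniform π_j = 1/135 for every state j, so by Kac's formula E[T_101] = 1/π_101 = 135.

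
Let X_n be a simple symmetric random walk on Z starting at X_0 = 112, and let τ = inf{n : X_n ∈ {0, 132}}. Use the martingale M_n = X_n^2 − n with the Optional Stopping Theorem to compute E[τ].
E[τ] = 2240

M_n = X_n^2 − n is a martingale (since E[X_{n+1}^2 | F_n] = X_n^2 + 1). By OST (τ has finite mean in a bounded region), E[M_τ] = E[M_0] = X_0^2 − 0 = 112^2 = 12544. Also E[M_τ] = E[X_τ^2] − E[τ]. The walk exits at 0 or 132, with P(hit 132 first) = 112/132, so E[X_τ^2] = 132^2 · 112/132 + 0 = 14784. Thus E[τ] = E[X_τ^2] − E[M_τ] = 14784 − 12544 = 2240 = 112(132 − 112) = 2240.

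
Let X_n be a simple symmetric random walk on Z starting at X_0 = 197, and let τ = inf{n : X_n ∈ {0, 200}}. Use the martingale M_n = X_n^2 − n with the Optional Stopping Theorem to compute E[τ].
E[τ] = 591

M_n = X_n^2 − n is a martingale (since E[X_{n+1}^2 | F_n] = X_n^2 + 1). By OST (τ has finite mean in a bounded region), E[M_τ] = E[M_0] = X_0^2 − 0 = 197^2 = 38809. Also E[M_τ] = E[X_τ^2] − E[τ]. The walk exits at 0 or 200, with P(hit 200 first) = 197/200, so E[X_τ^2] = 200^2 · 197/200 + 0 = 39400. Thus E[τ] = E[X_τ^2] − E[M_τ] = 39400 − 38809 = 591 = 197(200 − 197) = 591.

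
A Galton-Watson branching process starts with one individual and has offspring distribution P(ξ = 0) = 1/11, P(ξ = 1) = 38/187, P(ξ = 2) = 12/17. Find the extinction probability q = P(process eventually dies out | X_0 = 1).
q = 17/132

The pgf is f(s) = 1/11 + 38/187·s + 12/17·s². The extinction probability q is the smallest fixed point of f in [0, 1]. Setting s = f(s):
  12/17·s² + (38/187 − 1)·s + 1/11 = 0
  12/17·s² − (1/11 + 12/17)·s + 1/11 = 0
which factors as (s − 1)·(12/17·s − 1/11) = 0, giving roots s = 1 and s = (1/11)/(12/17) = 17/132.
Mean offspring μ = 38/187 + 2·12/17 = 302/187 > 1 (supercritical), so q < 1. The extinction probability is the smaller root: q = (1/11)/(12/17) = 17/132.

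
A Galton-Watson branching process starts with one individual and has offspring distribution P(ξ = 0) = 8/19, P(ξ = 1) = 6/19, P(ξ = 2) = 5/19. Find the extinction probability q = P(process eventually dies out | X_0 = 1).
q = 1

Mean offspring μ = 0·8/19 + 1·6/19 + 2·5/19 = 16/19 ≤ 1. For μ ≤ 1 with offspring not concentrated at 1, the Galton-Watson process goes extinct almost surely, so q = 1.
(Algebraic check: The pgf is f(s) = 8/19 + 6/19·s + 5/19·s². The extinction probability q is the smallest fixed point of f in [0, 1]. Setting s = f(s):
  5/19·s² + (6/19 − 1)·s + 8/19 = 0
  5/19·s² − (8/19 + 5/19)·s + 8/19 = 0
which factors as (s − 1)·(5/19·s − 8/19) = 0, giving roots s = 1 and s = (8/19)/(5/19) = 8/5. Since 8/5 ≥ 1, the smallest root in [0, 1] is s = 1.)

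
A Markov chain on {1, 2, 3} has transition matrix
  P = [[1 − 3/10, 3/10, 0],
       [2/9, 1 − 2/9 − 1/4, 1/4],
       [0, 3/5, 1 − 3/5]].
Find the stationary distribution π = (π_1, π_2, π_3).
π = (80/233, 108/233, 45/233)

This is a birth-death chain on three states, which satisfies detailed balance: π_1 · P_{12} = π_2 · P_{21} and π_2 · P_{23} = π_3 · P_{32}.
From π_1 · 3/10 = π_2 · 2/9: π_2/π_1 = (3/10)/(2/9) = 27/20.
From π_2 · 1/4 = π_3 · 3/5: π_3/π_2 = (1/4)/(3/5) = 5/12.
Take π_1 proportional to 1; then unnormalized π = (1, 27/20, 9/16). Normalize by dividing by the sum 233/80:
  π = (80/233, 108/233, 45/233).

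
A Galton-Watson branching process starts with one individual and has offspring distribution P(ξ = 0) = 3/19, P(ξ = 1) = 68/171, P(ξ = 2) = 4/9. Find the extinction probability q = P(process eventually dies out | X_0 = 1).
q = 27/76

The pgf is f(s) = 3/19 + 68/171·s + 4/9·s². The extinction probability q is the smallest fixed point of f in [0, 1]. Setting s = f(s):
  4/9·s² + (68/171 − 1)·s + 3/19 = 0
  4/9·s² − (3/19 + 4/9)·s + 3/19 = 0
which factors as (s − 1)·(4/9·s − 3/19) = 0, giving roots s = 1 and s = (3/19)/(4/9) = 27/76.
Mean offspring μ = 68/171 + 2·4/9 = 220/171 > 1 (supercritical), so q < 1. The extinction probability is the smaller root: q = (3/19)/(4/9) = 27/76.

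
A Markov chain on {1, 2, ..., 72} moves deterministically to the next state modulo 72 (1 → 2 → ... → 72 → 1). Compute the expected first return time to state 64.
E[T_64 | X_0 = 64] = 72

The chain cycles deterministically, so starting at state 64 it returns in exactly 72 steps. Equivalently, the stationary distribution is uniform π_j = 1/72 for every state j, so by Kac's formula E[T_64] = 1/π_64 = 72.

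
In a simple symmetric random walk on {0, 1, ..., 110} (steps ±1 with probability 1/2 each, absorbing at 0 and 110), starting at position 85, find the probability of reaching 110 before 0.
P(hit 110 before 0) = 85/110 = 17/22

Let u_k = P(hit 110 before 0 | start at k). Then u_0 = 0, u_110 = 1, and u_k = u_{k-1}/2 + u_{k+1}/2 for 1 ≤ k ≤ 109. This harmonic recurrence is solved by u_k = k/110, giving u_85 = 85/110 = 17/22.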